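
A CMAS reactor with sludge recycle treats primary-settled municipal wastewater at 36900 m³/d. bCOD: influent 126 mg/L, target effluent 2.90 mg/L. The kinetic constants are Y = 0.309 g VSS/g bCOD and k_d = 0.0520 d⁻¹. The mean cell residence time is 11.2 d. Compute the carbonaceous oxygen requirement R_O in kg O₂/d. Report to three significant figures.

R_O ≈ 3280 kg O₂/d

Correct the yield for decay: Y_obs = Y/(1 + k_d θ_c) = 0.309 / (1 + 0.0520 × 11.2) = 0.309 / 1.582 = 0.1953.
Substrate removed = Q·(S₀ − S) = 36900 m³/d × (126 − 2.90) g/m³ = 4.54×10^6 g/d = 4542 kg/d.
Biomass synthesised: P_X = Y_obs × 4542 = 887.0 kg VSS/d.
R_O = Q·ΔS − 1.42 P_X = 4542 − 1260 = 3283 kg O₂/d.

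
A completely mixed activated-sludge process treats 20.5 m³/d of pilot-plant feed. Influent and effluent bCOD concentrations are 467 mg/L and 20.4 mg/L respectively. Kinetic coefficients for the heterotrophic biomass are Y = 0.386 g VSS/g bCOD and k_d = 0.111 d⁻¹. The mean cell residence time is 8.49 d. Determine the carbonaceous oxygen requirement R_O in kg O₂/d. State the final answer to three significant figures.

R_O ≈ 6.57 kg O₂/d

The observed yield is Y_obs = Y/(1 + k_d·θ_c) = 0.386 / (1 + 0.111 × 8.49) = 0.386 / 1.942 = 0.1987 g VSS per g bCOD removed.
Mass of bCOD removed per day: Q(S₀ − S) = 20.5 × 446.6 g/m³ = 9.155 kg/d.
P_X = Y_obs·Q·(S₀ − S) = 0.1987 × 9.155 = 1.819 kg VSS/d.
R_O = Q·(S₀ − S) − 1.42·P_X = 9.155 − 1.42 × 1.819 = 6.572 kg O₂/d.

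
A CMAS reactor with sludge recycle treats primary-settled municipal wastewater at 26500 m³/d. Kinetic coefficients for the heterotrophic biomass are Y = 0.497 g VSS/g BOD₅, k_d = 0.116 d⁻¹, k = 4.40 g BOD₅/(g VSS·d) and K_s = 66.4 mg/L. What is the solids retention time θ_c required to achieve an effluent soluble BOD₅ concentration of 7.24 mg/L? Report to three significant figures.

θ_c ≈ 10.1 d

Specific growth rate at S = 7.24 mg/L: μ = YkS/(K_s+S) = 0.497·4.40·7.24/(66.4+7.24) = 0.2150 d⁻¹.
θ_c = 1/(μ − k_d) = 1/(0.2150 − 0.116) = 1/0.09900 = 10.10 d.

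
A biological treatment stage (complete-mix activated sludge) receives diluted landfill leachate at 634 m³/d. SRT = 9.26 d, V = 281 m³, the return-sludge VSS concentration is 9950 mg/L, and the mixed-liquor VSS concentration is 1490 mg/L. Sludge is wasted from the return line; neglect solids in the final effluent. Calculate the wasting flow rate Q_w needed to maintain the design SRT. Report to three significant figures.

θ_c = V·X/(Q_w·X_r) when wasting from the recycle, so Q_w = V·X/(θ_c·X_r) = 281.0 × 1490 / (9.26 × 9950) = 4.544 m³/d.

Q_w ≈ 4.54 m³/d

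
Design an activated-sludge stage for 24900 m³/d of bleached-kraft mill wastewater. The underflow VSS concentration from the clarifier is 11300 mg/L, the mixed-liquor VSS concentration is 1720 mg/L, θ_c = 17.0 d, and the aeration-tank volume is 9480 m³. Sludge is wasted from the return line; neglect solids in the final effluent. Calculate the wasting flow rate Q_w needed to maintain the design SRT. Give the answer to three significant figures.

Wasting from the return line (neglecting effluent solids): Q_w = V·X / (θ_c·X_r) = 9480 × 1720 / (17.0 × 11300) = 84.88 m³/d.

Q_w ≈ 84.9 m³/d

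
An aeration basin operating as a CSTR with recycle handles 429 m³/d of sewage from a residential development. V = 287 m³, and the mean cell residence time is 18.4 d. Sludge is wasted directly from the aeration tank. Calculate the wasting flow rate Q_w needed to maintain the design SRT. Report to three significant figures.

With mixed-liquor wasting, θ_c = V/Q_w, so Q_w = V/θ_c = 287.0/18.4 = 15.60 m³/d.

Q_w ≈ 15.6 m³/d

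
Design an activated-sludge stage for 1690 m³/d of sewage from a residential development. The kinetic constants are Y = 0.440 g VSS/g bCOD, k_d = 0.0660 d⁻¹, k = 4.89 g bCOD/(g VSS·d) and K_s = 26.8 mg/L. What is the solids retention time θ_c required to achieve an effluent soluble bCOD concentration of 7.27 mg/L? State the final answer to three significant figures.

At the target effluent, Y k S/(K_s+S) = 0.440×4.89×7.27/34.07 = 0.4591 d⁻¹.
Then 1/θ_c = μ − k_d = 0.4591 − 0.0660 = 0.3931 d⁻¹, giving θ_c = 2.544 d.

θ_c ≈ 2.54 d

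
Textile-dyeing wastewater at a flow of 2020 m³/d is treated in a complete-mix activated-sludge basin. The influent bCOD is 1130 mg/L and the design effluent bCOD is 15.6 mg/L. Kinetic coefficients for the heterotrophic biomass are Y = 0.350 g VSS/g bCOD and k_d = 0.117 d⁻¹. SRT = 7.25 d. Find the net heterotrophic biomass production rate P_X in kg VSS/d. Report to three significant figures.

P_X ≈ 426 kg VSS/d

Correct the yield for decay: Y_obs = Y/(1 + k_d θ_c) = 0.350 / (1 + 0.117 × 7.25) = 0.350 / 1.848 = 0.1894.
ΔS = 1130 − 15.6 = 1114 mg/L, so the substrate removal rate is 2020 × 1114/1000 = 2251 kg bCOD/d.
Biomass produced: P_X = Y_obs·Q·ΔS = 0.1894 × 2251 ≈ 426.3 kg VSS/d.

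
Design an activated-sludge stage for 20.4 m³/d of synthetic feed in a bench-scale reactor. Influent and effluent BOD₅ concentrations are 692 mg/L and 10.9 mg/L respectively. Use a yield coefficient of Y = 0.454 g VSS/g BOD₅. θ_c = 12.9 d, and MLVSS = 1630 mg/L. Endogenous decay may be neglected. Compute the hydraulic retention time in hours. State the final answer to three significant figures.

τ ≈ 58.7 h

Biomass mass balance (decay neglected): V·X = Y·Q·(S₀ − S)·θ_c, so V = 0.454 × 20.4 × (692 − 10.9) × 12.9 / 1630 = 49.92 m³.
τ = V/Q = 49.92/20.4 = 2.447 d, or 58.73 h.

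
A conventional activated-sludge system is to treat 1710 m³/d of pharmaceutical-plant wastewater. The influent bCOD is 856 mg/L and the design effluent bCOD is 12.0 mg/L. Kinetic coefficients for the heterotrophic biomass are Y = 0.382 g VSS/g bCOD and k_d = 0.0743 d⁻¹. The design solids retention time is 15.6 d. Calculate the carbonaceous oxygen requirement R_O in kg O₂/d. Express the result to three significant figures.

Observed yield with endogenous decay: Y_obs = Y / (1 + k_d·θ_c) = 0.382 / (1 + 0.0743 × 15.6) = 0.382 / 2.159 = 0.1769 g VSS/g bCOD.
Q·(S₀ − S) = 1710 × (856 − 12.0) × 10⁻³ = 1443 kg/d removed.
P_X = Y_obs·Q·(S₀ − S) = 0.1769 × 1443 = 255.3 kg VSS/d.
R_O = Q·(S₀ − S) − 1.42·P_X = 1443 − 1.42 × 255.3 = 1081 kg O₂/d.

R_O ≈ 1080 kg O₂/d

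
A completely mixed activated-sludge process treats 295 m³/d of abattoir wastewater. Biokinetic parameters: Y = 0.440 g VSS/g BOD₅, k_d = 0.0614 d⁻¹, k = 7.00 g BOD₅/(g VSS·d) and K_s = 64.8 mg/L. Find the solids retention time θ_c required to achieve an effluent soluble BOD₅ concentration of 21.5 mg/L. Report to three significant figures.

Specific growth rate at S = 21.5 mg/L: μ = YkS/(K_s+S) = 0.440·7.00·21.5/(64.8+21.5) = 0.7673 d⁻¹.
1/θ_c = 0.7673 − 0.0614 = 0.7059 d⁻¹, so θ_c = 1.417 d.

θ_c ≈ 1.42 d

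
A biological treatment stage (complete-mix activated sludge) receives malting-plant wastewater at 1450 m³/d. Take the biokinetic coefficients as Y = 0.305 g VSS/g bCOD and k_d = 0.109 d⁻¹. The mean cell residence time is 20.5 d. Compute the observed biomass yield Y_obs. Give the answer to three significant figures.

Y_obs ≈ 0.0943 g VSS/g bCOD

Y_obs = Y / (1 + k_d θ_c) = 0.305 / (1 + 0.109 × 20.5) = 0.305 / 3.235 = 0.09430.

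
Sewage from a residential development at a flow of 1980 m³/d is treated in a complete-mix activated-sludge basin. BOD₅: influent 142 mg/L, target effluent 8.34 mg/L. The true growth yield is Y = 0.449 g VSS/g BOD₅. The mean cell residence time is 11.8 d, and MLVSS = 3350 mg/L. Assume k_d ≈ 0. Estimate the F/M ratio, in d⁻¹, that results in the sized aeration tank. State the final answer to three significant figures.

F/M ≈ 0.201 d⁻¹

With k_d = 0 the design equation reduces to V = Y Q (S₀−S) θ_c / X = 0.449 × 1980 × (142 − 8.34) × 11.8 / 3350 = 418.6 m³.
F/M = Q·S₀ / (V·X) = 1980 × 142 / (418.6 × 3350) = 0.2005 g BOD₅·(g VSS·d)⁻¹.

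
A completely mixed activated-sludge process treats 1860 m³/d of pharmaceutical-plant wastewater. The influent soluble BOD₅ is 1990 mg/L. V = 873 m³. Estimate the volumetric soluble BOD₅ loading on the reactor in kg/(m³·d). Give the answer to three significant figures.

L_v ≈ 4.24 kg soluble BOD₅/(m³·d)

Volumetric loading L_v = Q·S₀ / V = 1860 × 1990 g/m³ / 873.0 m³ = 4240 g/(m³·d) = 4.240 kg soluble BOD₅/(m³·d).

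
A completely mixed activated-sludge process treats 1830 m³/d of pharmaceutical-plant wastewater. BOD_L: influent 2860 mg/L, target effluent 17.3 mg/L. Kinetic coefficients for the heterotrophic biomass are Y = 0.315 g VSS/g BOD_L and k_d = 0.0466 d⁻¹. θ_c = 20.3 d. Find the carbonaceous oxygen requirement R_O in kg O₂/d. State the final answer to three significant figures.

Correct the yield for decay: Y_obs = Y/(1 + k_d θ_c) = 0.315 / (1 + 0.0466 × 20.3) = 0.315 / 1.946 = 0.1619.
Mass of BOD_L removed per day: Q(S₀ − S) = 1830 × 2843 g/m³ = 5202 kg/d.
Net sludge production P_X = 0.1619 × 5202 = 842.1 kg VSS/d.
R_O = Q·(S₀ − S) − 1.42·P_X = 5202 − 1.42 × 842.1 = 4006 kg O₂/d.

R_O ≈ 4010 kg O₂/d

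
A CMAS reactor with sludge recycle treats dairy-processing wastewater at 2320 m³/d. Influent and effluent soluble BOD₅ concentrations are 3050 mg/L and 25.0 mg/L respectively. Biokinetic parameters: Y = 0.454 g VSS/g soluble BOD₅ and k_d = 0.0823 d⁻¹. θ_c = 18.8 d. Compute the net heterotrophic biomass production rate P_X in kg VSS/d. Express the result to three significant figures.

Correct the yield for decay: Y_obs = Y/(1 + k_d θ_c) = 0.454 / (1 + 0.0823 × 18.8) = 0.454 / 2.547 = 0.1782.
Substrate removed = Q·(S₀ − S) = 2320 m³/d × (3050 − 25.0) g/m³ = 7.02×10^6 g/d = 7018 kg/d.
So the net sludge growth is P_X = 0.1782 × 7018 = 1251 kg VSS/d.

P_X ≈ 1250 kg VSS/d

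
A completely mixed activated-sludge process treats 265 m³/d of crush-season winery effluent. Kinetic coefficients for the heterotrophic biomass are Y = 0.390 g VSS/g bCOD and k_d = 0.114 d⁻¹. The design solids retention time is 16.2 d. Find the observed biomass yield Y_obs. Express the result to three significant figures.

Y_obs ≈ 0.137 g VSS/g bCOD

Correct the yield for decay: Y_obs = Y/(1 + k_d θ_c) = 0.390 / (1 + 0.114 × 16.2) = 0.390 / 2.847 = 0.1370.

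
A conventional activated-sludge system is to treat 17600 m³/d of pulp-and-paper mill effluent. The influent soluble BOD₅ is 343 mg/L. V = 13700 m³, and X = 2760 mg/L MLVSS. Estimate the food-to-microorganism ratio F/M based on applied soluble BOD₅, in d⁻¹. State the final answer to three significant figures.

F/M ≈ 0.160 d⁻¹

Food-to-microorganism ratio F/M = Q S₀ / (V X) = 17600 × 343 / (13700 × 2760) = 0.1597 d⁻¹.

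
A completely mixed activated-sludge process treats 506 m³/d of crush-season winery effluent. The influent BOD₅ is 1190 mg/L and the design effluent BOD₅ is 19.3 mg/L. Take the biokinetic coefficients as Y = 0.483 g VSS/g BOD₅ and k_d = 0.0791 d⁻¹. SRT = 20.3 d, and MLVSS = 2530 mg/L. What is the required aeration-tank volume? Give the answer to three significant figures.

From the SRT design equation V = Y Q (S₀−S) θ_c / [X (1 + k_d θ_c)] = 0.483 × 506 × (1190 − 19.3) × 20.3 / [2530 × (1 + 0.0791 × 20.3)] = 5.81×10^6 / 6592 = 881.0 m³.

V ≈ 881 m³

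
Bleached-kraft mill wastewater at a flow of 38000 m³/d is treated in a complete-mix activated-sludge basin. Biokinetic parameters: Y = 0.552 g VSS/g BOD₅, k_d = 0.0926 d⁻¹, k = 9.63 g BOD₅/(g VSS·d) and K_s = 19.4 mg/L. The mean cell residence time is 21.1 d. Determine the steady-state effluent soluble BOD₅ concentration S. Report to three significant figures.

S ≈ 0.525 mg/L

Effluent substrate depends only on kinetics and SRT: S = K_s(1 + k_d θ_c) / [θ_c(Yk − k_d) − 1] = 19.4 × (1 + 0.0926 × 21.1) / [21.1 × (0.552 × 9.63 − 0.0926) − 1] = 57.30 / 109.2 = 0.5247 mg/L.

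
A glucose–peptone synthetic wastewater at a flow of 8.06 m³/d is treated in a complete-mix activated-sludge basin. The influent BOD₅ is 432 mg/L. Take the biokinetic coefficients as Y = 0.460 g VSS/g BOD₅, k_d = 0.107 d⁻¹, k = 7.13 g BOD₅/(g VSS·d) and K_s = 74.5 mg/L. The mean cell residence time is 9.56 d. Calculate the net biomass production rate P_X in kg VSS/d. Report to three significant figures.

From the Monod/SRT balance for a CMAS, S = K_s·(1+k_d θ_c)/[θ_c·(Y k − k_d) − 1] = 74.5 × (1 + 0.107 × 9.56) / [9.56 × (0.460 × 7.13 − 0.107) − 1] = 150.7 / 29.33 = 5.138 mg/L.
The observed yield is Y_obs = Y/(1 + k_d·θ_c) = 0.460 / (1 + 0.107 × 9.56) = 0.460 / 2.023 = 0.2274 g VSS per g BOD₅ removed.
Q·(S₀ − S) = 8.06 × (432 − 5.14) × 10⁻³ = 3.440 kg/d removed.
Biomass produced: P_X = Y_obs·Q·ΔS = 0.2274 × 3.440 ≈ 0.7823 kg VSS/d.

P_X ≈ 0.782 kg VSS/d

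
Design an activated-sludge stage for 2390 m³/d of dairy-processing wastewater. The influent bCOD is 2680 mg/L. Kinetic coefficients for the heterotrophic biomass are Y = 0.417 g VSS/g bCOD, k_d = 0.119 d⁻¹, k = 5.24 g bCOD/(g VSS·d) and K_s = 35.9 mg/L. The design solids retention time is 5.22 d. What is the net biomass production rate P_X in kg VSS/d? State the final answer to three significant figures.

From the Monod/SRT balance for a CMAS, S = K_s·(1+k_d θ_c)/[θ_c·(Y k − k_d) − 1] = 35.9 × (1 + 0.119 × 5.22) / [5.22 × (0.417 × 5.24 − 0.119) − 1] = 58.20 / 9.785 = 5.948 mg/L.
Correct the yield for decay: Y_obs = Y/(1 + k_d θ_c) = 0.417 / (1 + 0.119 × 5.22) = 0.417 / 1.621 = 0.2572.
ΔS = 2680 − 5.95 = 2674 mg/L, so the substrate removal rate is 2390 × 2674/1000 = 6391 kg bCOD/d.
So the net sludge growth is P_X = 0.2572 × 6391 = 1644 kg VSS/d.

P_X ≈ 1640 kg VSS/d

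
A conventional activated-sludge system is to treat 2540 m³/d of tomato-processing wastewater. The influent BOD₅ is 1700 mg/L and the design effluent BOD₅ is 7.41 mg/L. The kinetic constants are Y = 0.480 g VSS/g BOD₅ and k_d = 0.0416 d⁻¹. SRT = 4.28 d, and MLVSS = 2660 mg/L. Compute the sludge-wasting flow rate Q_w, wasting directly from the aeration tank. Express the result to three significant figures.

Q_w ≈ 659 m³/d

Rearranging the biomass balance for a CMAS with decay, V = Y·Q·ΔS·θ_c / [X·(1+k_d θ_c)] = 0.480 × 2540 × (1700 − 7.41) × 4.28 / [2660 × (1 + 0.0416 × 4.28)] = 8.83×10^6 / 3134 = 2819 m³.
Wasting from the aeration tank: Q_w = V / θ_c = 2819 / 4.28 = 658.5 m³/d.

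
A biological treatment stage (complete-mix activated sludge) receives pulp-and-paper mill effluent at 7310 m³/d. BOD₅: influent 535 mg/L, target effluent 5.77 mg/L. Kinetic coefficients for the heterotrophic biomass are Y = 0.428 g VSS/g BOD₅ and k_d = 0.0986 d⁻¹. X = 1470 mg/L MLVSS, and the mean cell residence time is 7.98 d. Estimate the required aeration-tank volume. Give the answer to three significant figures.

From the SRT design equation V = Y Q (S₀−S) θ_c / [X (1 + k_d θ_c)] = 0.428 × 7310 × (535 − 5.77) × 7.98 / [1470 × (1 + 0.0986 × 7.98)] = 1.32×10^7 / 2627 = 5030 m³.

V ≈ 5030 m³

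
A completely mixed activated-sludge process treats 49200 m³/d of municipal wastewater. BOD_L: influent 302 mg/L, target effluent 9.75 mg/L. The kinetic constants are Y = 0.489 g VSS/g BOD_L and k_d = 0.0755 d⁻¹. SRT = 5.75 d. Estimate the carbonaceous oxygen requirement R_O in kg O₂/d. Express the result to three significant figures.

Correct the yield for decay: Y_obs = Y/(1 + k_d θ_c) = 0.489 / (1 + 0.0755 × 5.75) = 0.489 / 1.434 = 0.3410.
ΔS = 302 − 9.75 = 292.2 mg/L, so the substrate removal rate is 49200 × 292.2/1000 = 14379 kg BOD_L/d.
P_X = Y_obs·Q·(S₀ − S) = 0.3410 × 14379 = 4903 kg VSS/d.
R_O = Q·ΔS − 1.42 P_X = 14379 − 6962 = 7417 kg O₂/d.

R_O ≈ 7420 kg O₂/d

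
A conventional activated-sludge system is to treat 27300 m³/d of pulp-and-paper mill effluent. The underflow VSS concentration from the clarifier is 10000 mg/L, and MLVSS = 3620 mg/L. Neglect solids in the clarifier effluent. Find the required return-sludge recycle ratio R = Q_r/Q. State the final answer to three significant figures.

R ≈ 0.567

R = Q_r/Q = X/(X_r − X) = 3620 / (10000 − 3620) = 0.5674.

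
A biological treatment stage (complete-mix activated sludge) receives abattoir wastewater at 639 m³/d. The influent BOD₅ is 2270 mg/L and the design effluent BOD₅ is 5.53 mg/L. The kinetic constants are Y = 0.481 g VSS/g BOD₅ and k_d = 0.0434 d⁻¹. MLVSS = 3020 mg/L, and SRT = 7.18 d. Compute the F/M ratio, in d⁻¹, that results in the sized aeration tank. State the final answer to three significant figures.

Steady-state biomass mass balance: V·X·(1 + k_d·θ_c) = Y·Q·(S₀ − S)·θ_c, so V = 0.481 × 639 × (2270 − 5.53) × 7.18 / [3020 × (1 + 0.0434 × 7.18)] = 5×10^6 / 3961 = 1262 m³.
Food-to-microorganism ratio F/M = Q S₀ / (V X) = 639 × 2270 / (1262 × 3020) = 0.3807 d⁻¹.

F/M ≈ 0.381 d⁻¹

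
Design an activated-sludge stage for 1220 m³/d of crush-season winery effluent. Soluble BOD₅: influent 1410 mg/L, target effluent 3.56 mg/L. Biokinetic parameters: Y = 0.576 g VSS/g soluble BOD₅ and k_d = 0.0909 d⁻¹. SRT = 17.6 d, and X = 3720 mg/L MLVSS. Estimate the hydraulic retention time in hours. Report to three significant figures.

Steady-state biomass mass balance: V·X·(1 + k_d·θ_c) = Y·Q·(S₀ − S)·θ_c, so V = 0.576 × 1220 × (1410 − 3.56) × 17.6 / [3720 × (1 + 0.0909 × 17.6)] = 1.74×10^7 / 9671 = 1799 m³.
τ = V/Q = 1799/1220 = 1.474 d, or 35.38 h.

τ ≈ 35.4 h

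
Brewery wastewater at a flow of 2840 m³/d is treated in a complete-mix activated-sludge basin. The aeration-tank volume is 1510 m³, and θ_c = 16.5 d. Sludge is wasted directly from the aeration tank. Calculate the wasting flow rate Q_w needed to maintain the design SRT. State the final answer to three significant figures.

For wasting at MLVSS concentration, Q_w = V/θ_c = 1510/16.5 = 91.52 m³/d.

Q_w ≈ 91.5 m³/d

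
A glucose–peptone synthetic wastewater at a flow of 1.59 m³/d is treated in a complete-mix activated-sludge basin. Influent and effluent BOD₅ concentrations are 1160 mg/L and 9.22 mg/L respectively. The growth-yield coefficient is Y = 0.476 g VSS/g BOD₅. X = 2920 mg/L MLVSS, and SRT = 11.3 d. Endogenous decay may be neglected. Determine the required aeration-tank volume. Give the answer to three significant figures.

V ≈ 3.37 m³

V·X = Y·Q·ΔS·θ_c gives V = 0.476 × 1.59 × (1160 − 9.22) × 11.3 / 2920 = 3.370 m³.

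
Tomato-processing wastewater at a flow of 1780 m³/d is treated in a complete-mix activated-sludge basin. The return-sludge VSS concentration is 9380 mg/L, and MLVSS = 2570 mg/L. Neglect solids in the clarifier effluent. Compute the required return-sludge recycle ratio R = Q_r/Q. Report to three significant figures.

R ≈ 0.377

R = Q_r/Q = X/(X_r − X) = 2570 / (9380 − 2570) = 0.3774.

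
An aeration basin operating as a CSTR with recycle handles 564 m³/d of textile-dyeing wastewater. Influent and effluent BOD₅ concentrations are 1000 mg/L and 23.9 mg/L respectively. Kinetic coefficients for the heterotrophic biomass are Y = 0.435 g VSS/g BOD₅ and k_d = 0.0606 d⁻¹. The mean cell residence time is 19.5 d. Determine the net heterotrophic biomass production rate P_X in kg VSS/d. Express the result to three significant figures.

The observed yield is Y_obs = Y/(1 + k_d·θ_c) = 0.435 / (1 + 0.0606 × 19.5) = 0.435 / 2.182 = 0.1994 g VSS per g BOD₅ removed.
Mass of BOD₅ removed per day: Q(S₀ − S) = 564 × 976.1 g/m³ = 550.5 kg/d.
P_X = Y_obs · Q(S₀ − S) = 0.1994 × 550.5 = 109.8 kg VSS/d.

P_X ≈ 110 kg VSS/d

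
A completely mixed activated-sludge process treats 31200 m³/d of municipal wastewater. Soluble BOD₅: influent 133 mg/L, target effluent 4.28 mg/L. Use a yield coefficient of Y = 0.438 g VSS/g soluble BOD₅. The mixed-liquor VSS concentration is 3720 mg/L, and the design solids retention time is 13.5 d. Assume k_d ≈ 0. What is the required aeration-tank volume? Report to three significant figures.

V ≈ 6380 m³

Biomass mass balance (decay neglected): V·X = Y·Q·(S₀ − S)·θ_c, so V = 0.438 × 31200 × (133 − 4.28) × 13.5 / 3720 = 6384 m³.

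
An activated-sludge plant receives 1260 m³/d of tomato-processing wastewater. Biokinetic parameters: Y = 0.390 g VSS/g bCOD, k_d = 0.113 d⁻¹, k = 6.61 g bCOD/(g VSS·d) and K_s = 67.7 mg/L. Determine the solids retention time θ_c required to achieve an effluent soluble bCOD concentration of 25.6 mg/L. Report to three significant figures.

Specific growth rate at S = 25.6 mg/L: μ = YkS/(K_s+S) = 0.390·6.61·25.6/(67.7+25.6) = 0.7073 d⁻¹.
θ_c = 1/(μ − k_d) = 1/(0.7073 − 0.113) = 1/0.5943 = 1.683 d.

θ_c ≈ 1.68 d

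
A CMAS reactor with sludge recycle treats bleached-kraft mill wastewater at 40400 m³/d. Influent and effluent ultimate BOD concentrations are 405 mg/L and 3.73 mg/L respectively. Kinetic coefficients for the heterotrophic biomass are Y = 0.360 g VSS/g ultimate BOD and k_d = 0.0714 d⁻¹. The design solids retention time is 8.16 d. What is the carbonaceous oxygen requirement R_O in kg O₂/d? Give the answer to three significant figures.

Y_obs = Y / (1 + k_d θ_c) = 0.360 / (1 + 0.0714 × 8.16) = 0.360 / 1.583 = 0.2275.
ΔS = 405 − 3.73 = 401.3 mg/L, so the substrate removal rate is 40400 × 401.3/1000 = 16211 kg ultimate BOD/d.
Net sludge production P_X = 0.2275 × 16211 = 3688 kg VSS/d.
R_O = Q·(S₀ − S) − 1.42·P_X = 16211 − 1.42 × 3688 = 10975 kg O₂/d.

R_O ≈ 11000 kg O₂/d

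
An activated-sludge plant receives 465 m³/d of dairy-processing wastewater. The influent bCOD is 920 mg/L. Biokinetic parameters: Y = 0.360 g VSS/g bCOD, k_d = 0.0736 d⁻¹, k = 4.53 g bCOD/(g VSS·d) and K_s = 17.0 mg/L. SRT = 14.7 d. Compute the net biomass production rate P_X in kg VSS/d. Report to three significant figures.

P_X ≈ 73.8 kg VSS/d

From the Monod/SRT balance for a CMAS, S = K_s·(1+k_d θ_c)/[θ_c·(Y k − k_d) − 1] = 17.0 × (1 + 0.0736 × 14.7) / [14.7 × (0.360 × 4.53 − 0.0736) − 1] = 35.39 / 21.89 = 1.617 mg/L.
Y_obs = Y / (1 + k_d θ_c) = 0.360 / (1 + 0.0736 × 14.7) = 0.360 / 2.082 = 0.1729.
Substrate removed = Q·(S₀ − S) = 465 m³/d × (920 − 1.62) g/m³ = 4.27×10^5 g/d = 427.0 kg/d.
Net biomass production P_X = Y_obs × Q·(S₀ − S) = 0.1729 × 427.0 = 73.84 kg VSS/d.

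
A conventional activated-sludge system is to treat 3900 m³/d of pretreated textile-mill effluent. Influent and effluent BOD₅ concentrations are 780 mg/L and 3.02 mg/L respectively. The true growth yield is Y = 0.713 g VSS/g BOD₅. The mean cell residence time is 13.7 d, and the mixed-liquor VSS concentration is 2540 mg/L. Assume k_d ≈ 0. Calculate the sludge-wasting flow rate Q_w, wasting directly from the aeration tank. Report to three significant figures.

V·X = Y·Q·ΔS·θ_c gives V = 0.713 × 3900 × (780 − 3.02) × 13.7 / 2540 = 11653 m³.
With mixed-liquor wasting, θ_c = V/Q_w, so Q_w = V/θ_c = 11653/13.7 = 850.6 m³/d.

Q_w ≈ 851 m³/d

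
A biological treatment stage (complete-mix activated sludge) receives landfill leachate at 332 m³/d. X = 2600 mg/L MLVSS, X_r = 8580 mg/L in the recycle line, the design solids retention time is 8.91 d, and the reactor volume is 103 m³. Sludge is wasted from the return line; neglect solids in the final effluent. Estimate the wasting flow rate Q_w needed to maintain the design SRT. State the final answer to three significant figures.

Q_w ≈ 3.50 m³/d

Wasting from the return line (neglecting effluent solids): Q_w = V·X / (θ_c·X_r) = 103.0 × 2600 / (8.91 × 8580) = 3.503 m³/d.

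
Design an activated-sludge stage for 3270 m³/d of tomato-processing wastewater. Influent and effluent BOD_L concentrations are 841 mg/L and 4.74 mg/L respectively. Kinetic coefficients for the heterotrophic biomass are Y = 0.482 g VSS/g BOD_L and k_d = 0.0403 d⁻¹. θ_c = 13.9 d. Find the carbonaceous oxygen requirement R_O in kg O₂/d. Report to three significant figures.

The observed yield is Y_obs = Y/(1 + k_d·θ_c) = 0.482 / (1 + 0.0403 × 13.9) = 0.482 / 1.560 = 0.3089 g VSS per g BOD_L removed.
Q·(S₀ − S) = 3270 × (841 − 4.74) × 10⁻³ = 2735 kg/d removed.
Net sludge production P_X = 0.3089 × 2735 = 844.8 kg VSS/d.
R_O = Q·(S₀ − S) − 1.42·P_X = 2735 − 1.42 × 844.8 = 1535 kg O₂/d.

R_O ≈ 1530 kg O₂/d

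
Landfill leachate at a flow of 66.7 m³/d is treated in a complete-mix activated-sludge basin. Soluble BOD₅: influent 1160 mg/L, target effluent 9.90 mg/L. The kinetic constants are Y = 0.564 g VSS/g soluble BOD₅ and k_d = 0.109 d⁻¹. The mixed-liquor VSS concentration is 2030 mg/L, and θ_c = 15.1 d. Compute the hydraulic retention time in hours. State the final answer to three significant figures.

Steady-state biomass mass balance: V·X·(1 + k_d·θ_c) = Y·Q·(S₀ − S)·θ_c, so V = 0.564 × 66.7 × (1160 − 9.90) × 15.1 / [2030 × (1 + 0.109 × 15.1)] = 6.53×10^5 / 5371 = 121.6 m³.
Hydraulic retention time τ = V/Q = 121.6 / 66.7 = 1.824 d = 43.77 h.

τ ≈ 43.8 h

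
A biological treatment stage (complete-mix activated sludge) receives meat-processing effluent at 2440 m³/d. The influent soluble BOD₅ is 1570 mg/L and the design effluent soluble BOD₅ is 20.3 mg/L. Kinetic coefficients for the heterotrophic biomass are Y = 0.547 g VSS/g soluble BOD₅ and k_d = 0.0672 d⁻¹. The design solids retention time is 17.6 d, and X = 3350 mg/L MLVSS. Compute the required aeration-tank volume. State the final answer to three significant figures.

V ≈ 4980 m³

From the SRT design equation V = Y Q (S₀−S) θ_c / [X (1 + k_d θ_c)] = 0.547 × 2440 × (1570 − 20.3) × 17.6 / [3350 × (1 + 0.0672 × 17.6)] = 3.64×10^7 / 7312 = 4978 m³.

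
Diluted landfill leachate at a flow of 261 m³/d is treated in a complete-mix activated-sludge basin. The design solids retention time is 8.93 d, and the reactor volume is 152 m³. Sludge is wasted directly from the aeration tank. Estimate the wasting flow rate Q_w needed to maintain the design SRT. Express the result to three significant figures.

Q_w ≈ 17.0 m³/d

With mixed-liquor wasting, θ_c = V/Q_w, so Q_w = V/θ_c = 152.0/8.93 = 17.02 m³/d.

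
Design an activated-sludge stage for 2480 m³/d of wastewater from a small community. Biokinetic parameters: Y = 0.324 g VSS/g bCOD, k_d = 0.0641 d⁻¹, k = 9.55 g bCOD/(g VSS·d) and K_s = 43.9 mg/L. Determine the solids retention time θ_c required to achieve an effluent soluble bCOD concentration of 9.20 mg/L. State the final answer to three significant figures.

From 1/θ_c = Y·k·S/(K_s + S) − k_d: Y·k·S/(K_s+S) = 0.324 × 9.55 × 9.20 / (43.9 + 9.20) = 0.5361 d⁻¹.
Then 1/θ_c = μ − k_d = 0.5361 − 0.0641 = 0.4720 d⁻¹, giving θ_c = 2.119 d.

θ_c ≈ 2.12 d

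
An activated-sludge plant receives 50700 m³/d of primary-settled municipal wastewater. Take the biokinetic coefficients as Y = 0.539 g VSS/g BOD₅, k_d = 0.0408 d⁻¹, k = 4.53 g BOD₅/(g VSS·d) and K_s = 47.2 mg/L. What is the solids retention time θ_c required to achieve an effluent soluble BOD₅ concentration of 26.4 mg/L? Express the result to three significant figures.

θ_c ≈ 1.20 d

At the target effluent, Y k S/(K_s+S) = 0.539×4.53×26.4/73.60 = 0.8758 d⁻¹.
1/θ_c = 0.8758 − 0.0408 = 0.8350 d⁻¹, so θ_c = 1.198 d.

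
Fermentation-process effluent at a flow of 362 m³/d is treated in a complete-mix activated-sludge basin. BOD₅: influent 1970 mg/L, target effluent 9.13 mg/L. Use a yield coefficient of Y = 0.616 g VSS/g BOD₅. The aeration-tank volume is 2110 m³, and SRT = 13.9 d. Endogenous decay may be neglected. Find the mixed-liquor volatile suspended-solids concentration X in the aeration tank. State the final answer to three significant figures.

Without decay, X = Y Q (S₀−S) θ_c / V = 0.616 × 362 × (1970 − 9.13) × 13.9 / 2110 = 2881 mg/L.

X ≈ 2880 mg/L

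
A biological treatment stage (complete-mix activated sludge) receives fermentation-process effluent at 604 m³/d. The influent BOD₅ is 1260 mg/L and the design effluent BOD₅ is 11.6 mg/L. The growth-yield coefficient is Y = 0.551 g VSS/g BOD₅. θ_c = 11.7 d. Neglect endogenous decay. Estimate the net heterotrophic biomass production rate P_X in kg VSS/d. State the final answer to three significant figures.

P_X ≈ 415 kg VSS/d

No decay correction is needed, so Y_obs = Y = 0.551.
Mass of BOD₅ removed per day: Q(S₀ − S) = 604 × 1248 g/m³ = 754.0 kg/d.
Net biomass production P_X = Y_obs × Q·(S₀ − S) = 0.5510 × 754.0 = 415.5 kg VSS/d.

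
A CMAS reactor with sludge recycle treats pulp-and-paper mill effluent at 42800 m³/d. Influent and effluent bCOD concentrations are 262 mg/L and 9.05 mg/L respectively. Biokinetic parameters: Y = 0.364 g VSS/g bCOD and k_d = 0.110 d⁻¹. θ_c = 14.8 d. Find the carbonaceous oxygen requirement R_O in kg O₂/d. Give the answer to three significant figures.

R_O ≈ 8700 kg O₂/d

The observed yield is Y_obs = Y/(1 + k_d·θ_c) = 0.364 / (1 + 0.110 × 14.8) = 0.364 / 2.628 = 0.1385 g VSS per g bCOD removed.
Q·(S₀ − S) = 42800 × (262 − 9.05) × 10⁻³ = 10826 kg/d removed.
P_X = Y_obs·Q·(S₀ − S) = 0.1385 × 10826 = 1500 kg VSS/d.
Carbonaceous O₂ demand = substrate oxidised − cell-mass equivalent = 10826 − 1.42 × 1500 = 8697 kg O₂/d.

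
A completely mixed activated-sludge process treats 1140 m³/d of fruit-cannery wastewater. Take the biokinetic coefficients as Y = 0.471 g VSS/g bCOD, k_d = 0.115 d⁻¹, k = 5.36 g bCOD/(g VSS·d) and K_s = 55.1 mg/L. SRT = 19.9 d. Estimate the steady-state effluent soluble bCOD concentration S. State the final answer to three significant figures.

S ≈ 3.86 mg/L

From the Monod/SRT balance for a CMAS, S = K_s·(1+k_d θ_c)/[θ_c·(Y k − k_d) − 1] = 55.1 × (1 + 0.115 × 19.9) / [19.9 × (0.471 × 5.36 − 0.115) − 1] = 181.2 / 46.95 = 3.859 mg/L.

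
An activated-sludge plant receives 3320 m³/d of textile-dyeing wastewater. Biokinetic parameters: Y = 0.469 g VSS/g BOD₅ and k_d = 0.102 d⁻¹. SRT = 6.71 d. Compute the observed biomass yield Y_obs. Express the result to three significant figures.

The observed yield is Y_obs = Y/(1 + k_d·θ_c) = 0.469 / (1 + 0.102 × 6.71) = 0.469 / 1.684 = 0.2784 g VSS per g BOD₅ removed.

Y_obs ≈ 0.278 g VSS/g BOD₅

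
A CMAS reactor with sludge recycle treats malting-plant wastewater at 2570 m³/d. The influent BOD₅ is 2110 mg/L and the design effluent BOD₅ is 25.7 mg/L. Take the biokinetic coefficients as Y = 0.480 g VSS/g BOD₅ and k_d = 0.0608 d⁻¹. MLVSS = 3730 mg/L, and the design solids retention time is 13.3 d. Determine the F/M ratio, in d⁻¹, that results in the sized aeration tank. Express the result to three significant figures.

Steady-state biomass mass balance: V·X·(1 + k_d·θ_c) = Y·Q·(S₀ − S)·θ_c, so V = 0.480 × 2570 × (2110 − 25.7) × 13.3 / [3730 × (1 + 0.0608 × 13.3)] = 3.42×10^7 / 6746 = 5069 m³.
Food-to-microorganism ratio F/M = Q S₀ / (V X) = 2570 × 2110 / (5069 × 3730) = 0.2868 d⁻¹.

F/M ≈ 0.287 d⁻¹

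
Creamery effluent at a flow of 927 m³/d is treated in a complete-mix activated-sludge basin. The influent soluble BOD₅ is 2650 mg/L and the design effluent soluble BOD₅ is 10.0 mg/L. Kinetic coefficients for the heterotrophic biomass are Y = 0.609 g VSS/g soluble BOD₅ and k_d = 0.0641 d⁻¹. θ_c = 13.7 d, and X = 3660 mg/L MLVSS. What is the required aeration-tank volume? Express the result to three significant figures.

V ≈ 2970 m³

Rearranging the biomass balance for a CMAS with decay, V = Y·Q·ΔS·θ_c / [X·(1+k_d θ_c)] = 0.609 × 927 × (2650 − 10.0) × 13.7 / [3660 × (1 + 0.0641 × 13.7)] = 2.04×10^7 / 6874 = 2970 m³.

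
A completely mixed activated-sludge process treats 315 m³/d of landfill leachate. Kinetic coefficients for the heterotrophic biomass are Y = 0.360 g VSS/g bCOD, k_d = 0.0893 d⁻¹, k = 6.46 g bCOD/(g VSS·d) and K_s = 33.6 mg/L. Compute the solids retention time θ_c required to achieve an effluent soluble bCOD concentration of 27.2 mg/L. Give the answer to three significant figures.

Specific growth rate at S = 27.2 mg/L: μ = YkS/(K_s+S) = 0.360·6.46·27.2/(33.6+27.2) = 1.040 d⁻¹.
1/θ_c = 1.040 − 0.0893 = 0.9511 d⁻¹, so θ_c = 1.051 d.

θ_c ≈ 1.05 d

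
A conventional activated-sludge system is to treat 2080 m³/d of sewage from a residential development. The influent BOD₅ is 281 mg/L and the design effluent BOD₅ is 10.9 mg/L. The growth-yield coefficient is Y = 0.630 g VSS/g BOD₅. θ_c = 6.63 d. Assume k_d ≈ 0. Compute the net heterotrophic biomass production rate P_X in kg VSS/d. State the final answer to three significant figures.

With endogenous decay neglected, the observed yield equals the true yield: Y_obs = Y = 0.630 g VSS/g BOD₅.
Mass of BOD₅ removed per day: Q(S₀ − S) = 2080 × 270.1 g/m³ = 561.8 kg/d.
Biomass produced: P_X = Y_obs·Q·ΔS = 0.6300 × 561.8 ≈ 353.9 kg VSS/d.

P_X ≈ 354 kg VSS/d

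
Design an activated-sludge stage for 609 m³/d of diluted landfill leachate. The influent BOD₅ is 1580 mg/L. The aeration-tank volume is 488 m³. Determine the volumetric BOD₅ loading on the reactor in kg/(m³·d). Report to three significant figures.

Applied BOD₅ load per unit volume = Q·S₀/V = (609 × 1580/1000)/488.0 = 1.972 kg BOD₅·m⁻³·d⁻¹.

L_v ≈ 1.97 kg BOD₅/(m³·d)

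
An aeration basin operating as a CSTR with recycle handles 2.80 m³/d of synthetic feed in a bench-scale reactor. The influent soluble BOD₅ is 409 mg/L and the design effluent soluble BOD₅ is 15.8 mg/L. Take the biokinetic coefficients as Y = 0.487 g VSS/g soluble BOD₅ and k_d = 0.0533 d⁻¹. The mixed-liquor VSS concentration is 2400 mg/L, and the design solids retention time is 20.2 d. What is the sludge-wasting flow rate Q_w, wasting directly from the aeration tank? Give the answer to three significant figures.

Q_w ≈ 0.108 m³/d

Rearranging the biomass balance for a CMAS with decay, V = Y·Q·ΔS·θ_c / [X·(1+k_d θ_c)] = 0.487 × 2.80 × (409 − 15.8) × 20.2 / [2400 × (1 + 0.0533 × 20.2)] = 1.08×10^4 / 4984 = 2.173 m³.
For wasting at MLVSS concentration, Q_w = V/θ_c = 2.173/20.2 = 0.1076 m³/d.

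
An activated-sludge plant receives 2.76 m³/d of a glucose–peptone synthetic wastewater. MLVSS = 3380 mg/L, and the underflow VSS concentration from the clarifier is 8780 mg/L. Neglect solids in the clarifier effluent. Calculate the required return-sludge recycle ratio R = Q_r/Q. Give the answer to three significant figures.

R ≈ 0.626

R = Q_r/Q = X/(X_r − X) = 3380 / (8780 − 3380) = 0.6259.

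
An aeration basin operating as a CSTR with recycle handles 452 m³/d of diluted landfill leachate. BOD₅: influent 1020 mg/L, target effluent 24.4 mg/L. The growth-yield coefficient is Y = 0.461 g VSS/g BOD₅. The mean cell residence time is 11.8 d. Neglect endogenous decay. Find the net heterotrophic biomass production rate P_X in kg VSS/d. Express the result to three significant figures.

P_X ≈ 207 kg VSS/d

Since k_d ≈ 0, Y_obs = Y = 0.461 g VSS/g BOD₅.
Q·(S₀ − S) = 452 × (1020 − 24.4) × 10⁻³ = 450.0 kg/d removed.
P_X = Y_obs · Q(S₀ − S) = 0.4610 × 450.0 = 207.5 kg VSS/d.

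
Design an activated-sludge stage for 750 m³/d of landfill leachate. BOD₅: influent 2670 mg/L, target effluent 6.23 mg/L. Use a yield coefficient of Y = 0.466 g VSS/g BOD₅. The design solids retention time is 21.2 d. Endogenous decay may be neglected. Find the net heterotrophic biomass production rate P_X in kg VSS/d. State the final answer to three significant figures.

With endogenous decay neglected, the observed yield equals the true yield: Y_obs = Y = 0.466 g VSS/g BOD₅.
Q·(S₀ − S) = 750 × (2670 − 6.23) × 10⁻³ = 1998 kg/d removed.
So the net sludge growth is P_X = 0.4660 × 1998 = 931.0 kg VSS/d.

P_X ≈ 931 kg VSS/d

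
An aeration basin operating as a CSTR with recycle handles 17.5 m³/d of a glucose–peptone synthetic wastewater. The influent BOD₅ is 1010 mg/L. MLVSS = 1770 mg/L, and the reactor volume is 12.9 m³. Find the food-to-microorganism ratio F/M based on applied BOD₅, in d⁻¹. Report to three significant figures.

F/M ≈ 0.774 d⁻¹

Food-to-microorganism ratio F/M = Q S₀ / (V X) = 17.5 × 1010 / (12.90 × 1770) = 0.7741 d⁻¹.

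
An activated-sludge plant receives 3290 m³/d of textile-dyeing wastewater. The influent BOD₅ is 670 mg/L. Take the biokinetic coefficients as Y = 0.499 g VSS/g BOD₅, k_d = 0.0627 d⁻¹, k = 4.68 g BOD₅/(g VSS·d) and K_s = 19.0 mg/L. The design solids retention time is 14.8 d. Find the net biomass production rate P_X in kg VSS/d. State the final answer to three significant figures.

P_X ≈ 570 kg VSS/d

Effluent substrate depends only on kinetics and SRT: S = K_s(1 + k_d θ_c) / [θ_c(Yk − k_d) − 1] = 19.0 × (1 + 0.0627 × 14.8) / [14.8 × (0.499 × 4.68 − 0.0627) − 1] = 36.63 / 32.63 = 1.122 mg/L.
Correct the yield for decay: Y_obs = Y/(1 + k_d θ_c) = 0.499 / (1 + 0.0627 × 14.8) = 0.499 / 1.928 = 0.2588.
Substrate removed = Q·(S₀ − S) = 3290 m³/d × (670 − 1.12) g/m³ = 2.2×10^6 g/d = 2201 kg/d.
P_X = Y_obs · Q(S₀ − S) = 0.2588 × 2201 = 569.6 kg VSS/d.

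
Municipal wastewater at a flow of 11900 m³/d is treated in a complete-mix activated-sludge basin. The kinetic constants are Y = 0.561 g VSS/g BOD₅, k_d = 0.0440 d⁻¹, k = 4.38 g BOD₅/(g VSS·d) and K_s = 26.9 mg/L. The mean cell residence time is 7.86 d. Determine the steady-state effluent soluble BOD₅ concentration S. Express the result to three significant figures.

S ≈ 2.01 mg/L

For a completely mixed reactor with recycle the Lawrence–McCarty relation gives S = K_s·(1 + k_d·θ_c) / [θ_c·(Y·k − k_d) − 1] = 26.9 × (1 + 0.0440 × 7.86) / [7.86 × (0.561 × 4.38 − 0.0440) − 1] = 36.20 / 17.97 = 2.015 mg/L.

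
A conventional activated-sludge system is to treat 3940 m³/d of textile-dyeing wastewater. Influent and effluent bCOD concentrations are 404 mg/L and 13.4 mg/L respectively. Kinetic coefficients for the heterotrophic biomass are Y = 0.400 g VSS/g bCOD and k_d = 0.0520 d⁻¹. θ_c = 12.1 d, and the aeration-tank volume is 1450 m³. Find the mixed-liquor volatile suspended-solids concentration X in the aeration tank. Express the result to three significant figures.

From V·X·(1 + k_d·θ_c) = Y·Q·(S₀ − S)·θ_c: X = 0.400 × 3940 × (404 − 13.4) × 12.1 / [1450 × (1 + 0.0520 × 12.1)] = 3153 mg/L.

X ≈ 3150 mg/L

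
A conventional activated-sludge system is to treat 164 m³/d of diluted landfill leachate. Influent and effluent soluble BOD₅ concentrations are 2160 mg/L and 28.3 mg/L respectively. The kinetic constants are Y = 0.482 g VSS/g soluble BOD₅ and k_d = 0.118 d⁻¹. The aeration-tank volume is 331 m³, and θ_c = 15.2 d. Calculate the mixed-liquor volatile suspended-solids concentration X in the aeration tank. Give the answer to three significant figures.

From V·X·(1 + k_d·θ_c) = Y·Q·(S₀ − S)·θ_c: X = 0.482 × 164 × (2160 − 28.3) × 15.2 / [331 × (1 + 0.118 × 15.2)] = 2770 mg/L.

X ≈ 2770 mg/L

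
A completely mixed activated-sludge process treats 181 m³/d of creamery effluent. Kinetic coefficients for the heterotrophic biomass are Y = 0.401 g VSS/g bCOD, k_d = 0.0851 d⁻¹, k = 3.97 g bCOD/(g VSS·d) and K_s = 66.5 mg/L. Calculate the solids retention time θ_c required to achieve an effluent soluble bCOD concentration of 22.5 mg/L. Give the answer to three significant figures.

Specific growth rate at S = 22.5 mg/L: μ = YkS/(K_s+S) = 0.401·3.97·22.5/(66.5+22.5) = 0.4025 d⁻¹.
1/θ_c = 0.4025 − 0.0851 = 0.3174 d⁻¹, so θ_c = 3.151 d.

θ_c ≈ 3.15 d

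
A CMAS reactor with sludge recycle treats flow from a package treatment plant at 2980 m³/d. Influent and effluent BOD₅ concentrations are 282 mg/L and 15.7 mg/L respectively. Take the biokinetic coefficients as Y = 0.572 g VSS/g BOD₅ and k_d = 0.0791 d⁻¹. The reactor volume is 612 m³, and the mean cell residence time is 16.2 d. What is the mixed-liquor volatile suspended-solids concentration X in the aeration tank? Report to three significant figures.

X ≈ 5270 mg/L

From V·X·(1 + k_d·θ_c) = Y·Q·(S₀ − S)·θ_c: X = 0.572 × 2980 × (282 − 15.7) × 16.2 / [612 × (1 + 0.0791 × 16.2)] = 5267 mg/L.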